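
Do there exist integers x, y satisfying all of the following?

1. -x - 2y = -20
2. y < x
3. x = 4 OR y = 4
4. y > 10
No

A contradictory subset is {-x - 2y = -20, y < x, y > 10}. No integer assignment can satisfy these jointly:

  - -x - 2y = -20: is a linear equation tying the variables together
  - y < x: bounds one variable relative to another variable
  - y > 10: bounds one variable relative to a constant

Propagating the comparison: x > y and y ≥ 11 give x ≥ 12. Range argument: with x ∈ [12, ∞], y ∈ [11, ∞], the left side of the equation is at most -34, but the right side is -20 > -34. No integer solution exists.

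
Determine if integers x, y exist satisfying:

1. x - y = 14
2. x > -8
Yes

Take x = 0, y = -14. Substituting into each constraint:
  (1) 0 + 14 = 14 ✓
  (2) 0 > -8 ✓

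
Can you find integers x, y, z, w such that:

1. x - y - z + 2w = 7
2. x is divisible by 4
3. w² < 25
Yes

Take x = 0, y = 0, z = 1, w = 4. Substituting into each constraint:
  (1) 0 + 0 + (-1) + 2(4) = 7 ✓
  (2) 0 = 4 × 0, remainder 0 ✓
  (3) w² = (4)² = 16, and 16 < 25 ✓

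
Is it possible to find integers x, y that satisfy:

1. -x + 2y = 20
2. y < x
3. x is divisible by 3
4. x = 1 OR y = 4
No

A contradictory subset is {-x + 2y = 20, y < x, x = 1 OR y = 4}. No integer assignment can satisfy these jointly:

  - -x + 2y = 20: is a linear equation tying the variables together
  - y < x: bounds one variable relative to another variable
  - x = 1 OR y = 4: forces a choice: either x = 1 or y = 4

Split on the disjunction (x = 1 OR y = 4):
  • If x = 1: with x = 1, every remaining term of the linear equation is divisible by 2, so the left side is ≡ 0 (mod 2); but the right side 21 ≡ 1 (mod 2). No integers can satisfy it.
  • If y = 4: the equation forces x = -12, giving (y, x) = (4, -12), which violates x > y.
Both branches are infeasible, so the system has no integer solution.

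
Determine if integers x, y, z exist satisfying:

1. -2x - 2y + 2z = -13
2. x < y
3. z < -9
No

Even the single constraint (-2x - 2y + 2z = -13) is infeasible over the integers.

  - -2x - 2y + 2z = -13: every term on the left is divisible by 2, so the LHS ≡ 0 (mod 2), but the RHS -13 is not — no integer solution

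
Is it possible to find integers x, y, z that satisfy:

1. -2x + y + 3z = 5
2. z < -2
Yes

Take x = -7, y = 0, z = -3. Substituting into each constraint:
  (1) -2(-7) + 0 + 3(-3) = 5 ✓
  (2) -3 < -2 ✓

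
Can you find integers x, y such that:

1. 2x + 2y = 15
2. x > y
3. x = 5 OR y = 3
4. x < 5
No

Even the single constraint (2x + 2y = 15) is infeasible over the integers.

  - 2x + 2y = 15: every term on the left is divisible by 2, so the LHS ≡ 0 (mod 2), but the RHS 15 is not — no integer solution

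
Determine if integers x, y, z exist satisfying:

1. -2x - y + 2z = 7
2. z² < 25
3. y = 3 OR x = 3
Yes

Take x = -6, y = 3, z = -1. Substituting into each constraint:
  (1) -2(-6) + (-3) + 2(-1) = 7 ✓
  (2) z² = (-1)² = 1, and 1 < 25 ✓
  (3) y = 3, target 3 ✓ (first branch holds)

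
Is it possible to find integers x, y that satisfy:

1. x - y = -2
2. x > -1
Yes

Take x = 0, y = 2. Substituting into each constraint:
  (1) 0 + (-2) = -2 ✓
  (2) 0 > -1 ✓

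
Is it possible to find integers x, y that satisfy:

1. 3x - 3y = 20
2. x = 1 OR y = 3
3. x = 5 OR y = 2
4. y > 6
No

Even the single constraint (3x - 3y = 20) is infeasible over the integers.

  - 3x - 3y = 20: every term on the left is divisible by 3, so the LHS ≡ 0 (mod 3), but the RHS 20 is not — no integer solution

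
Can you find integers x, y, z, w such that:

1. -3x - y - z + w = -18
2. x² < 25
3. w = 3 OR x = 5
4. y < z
Yes

Take x = -2, y = 13, z = 14, w = 3. Substituting into each constraint:
  (1) -3(-2) + (-13) + (-14) + 3 = -18 ✓
  (2) x² = (-2)² = 4, and 4 < 25 ✓
  (3) w = 3, target 3 ✓ (first branch holds)
  (4) 13 < 14 ✓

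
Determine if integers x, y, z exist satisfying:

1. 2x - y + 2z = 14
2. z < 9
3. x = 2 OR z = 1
Yes

Take x = 1, y = -10, z = 1. Substituting into each constraint:
  (1) 2(1) + 10 + 2(1) = 14 ✓
  (2) 1 < 9 ✓
  (3) z = 1, target 1 ✓ (second branch holds)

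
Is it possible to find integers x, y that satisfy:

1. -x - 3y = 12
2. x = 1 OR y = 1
Yes

Take x = -15, y = 1. Substituting into each constraint:
  (1) 15 - 3(1) = 12 ✓
  (2) y = 1, target 1 ✓ (second branch holds)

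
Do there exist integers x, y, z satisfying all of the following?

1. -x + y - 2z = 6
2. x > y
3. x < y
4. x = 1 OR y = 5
No

A contradictory subset is {x > y, x < y}. No integer assignment can satisfy these jointly:

  - x > y: bounds one variable relative to another variable
  - x < y: bounds one variable relative to another variable

Direct contradiction: x > y and y > x cannot both hold.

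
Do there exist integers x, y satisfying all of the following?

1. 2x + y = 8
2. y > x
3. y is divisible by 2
Yes

Take x = 2, y = 4. Substituting into each constraint:
  (1) 2(2) + 4 = 8 ✓
  (2) 4 > 2 ✓
  (3) 4 = 2 × 2, remainder 0 ✓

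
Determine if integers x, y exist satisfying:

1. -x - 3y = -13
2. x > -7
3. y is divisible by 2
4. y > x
Yes

Take x = 1, y = 4. Substituting into each constraint:
  (1) (-1) - 3(4) = -13 ✓
  (2) 1 > -7 ✓
  (3) 4 = 2 × 2, remainder 0 ✓
  (4) 4 > 1 ✓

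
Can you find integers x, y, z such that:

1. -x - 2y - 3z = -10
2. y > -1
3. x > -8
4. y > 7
Yes

Take x = 0, y = 8, z = -2. Substituting into each constraint:
  (1) 0 - 2(8) - 3(-2) = -10 ✓
  (2) 8 > -1 ✓
  (3) 0 > -8 ✓
  (4) 8 > 7 ✓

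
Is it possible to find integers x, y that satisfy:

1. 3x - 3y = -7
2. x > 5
No

Even the single constraint (3x - 3y = -7) is infeasible over the integers.

  - 3x - 3y = -7: every term on the left is divisible by 3, so the LHS ≡ 0 (mod 3), but the RHS -7 is not — no integer solution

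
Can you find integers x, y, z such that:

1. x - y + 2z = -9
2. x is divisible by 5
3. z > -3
Yes

Take x = 0, y = 9, z = 0. Substituting into each constraint:
  (1) 0 + (-9) + 2(0) = -9 ✓
  (2) 0 = 5 × 0, remainder 0 ✓
  (3) 0 > -3 ✓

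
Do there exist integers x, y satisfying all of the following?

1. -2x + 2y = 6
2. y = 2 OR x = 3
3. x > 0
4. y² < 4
No

The full constraint system is jointly infeasible over the integers. Each constraint and what it forces:

  - -2x + 2y = 6: is a linear equation tying the variables together
  - y = 2 OR x = 3: forces a choice: either y = 2 or x = 3
  - x > 0: bounds one variable relative to a constant
  - y² < 4: restricts y to |y| ≤ 1

Split on the disjunction (y = 2 OR x = 3):
  • If y = 2: this contradicts y² < 4, which requires |y| ≤ 1.
  • If x = 3: the equation forces y = 6, but y² < 4 requires |y| ≤ 1.
Both branches are infeasible, so the system has no integer solution.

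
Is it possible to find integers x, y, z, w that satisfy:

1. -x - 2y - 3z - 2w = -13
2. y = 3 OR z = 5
Yes

Take x = 1, y = 3, z = 6, w = -6. Substituting into each constraint:
  (1) (-1) - 2(3) - 3(6) - 2(-6) = -13 ✓
  (2) y = 3, target 3 ✓ (first branch holds)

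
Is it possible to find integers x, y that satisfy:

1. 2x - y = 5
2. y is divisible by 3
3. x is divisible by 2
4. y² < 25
Yes

Take x = 4, y = 3. Substituting into each constraint:
  (1) 2(4) + (-3) = 5 ✓
  (2) 3 = 3 × 1, remainder 0 ✓
  (3) 4 = 2 × 2, remainder 0 ✓
  (4) y² = (3)² = 9, and 9 < 25 ✓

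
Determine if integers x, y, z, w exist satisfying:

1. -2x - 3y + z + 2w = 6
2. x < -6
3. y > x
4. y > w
Yes

Take x = -7, y = 0, z = -6, w = -1. Substituting into each constraint:
  (1) -2(-7) - 3(0) + (-6) + 2(-1) = 6 ✓
  (2) -7 < -6 ✓
  (3) 0 > -7 ✓
  (4) 0 > -1 ✓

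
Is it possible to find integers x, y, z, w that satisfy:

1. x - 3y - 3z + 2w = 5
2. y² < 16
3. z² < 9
Yes

Take x = 2, y = -1, z = 0, w = 0. Substituting into each constraint:
  (1) 2 - 3(-1) - 3(0) + 2(0) = 5 ✓
  (2) y² = (-1)² = 1, and 1 < 16 ✓
  (3) z² = (0)² = 0, and 0 < 9 ✓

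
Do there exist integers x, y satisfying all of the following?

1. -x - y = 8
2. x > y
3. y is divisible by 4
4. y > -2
No

A contradictory subset is {-x - y = 8, x > y, y > -2}. No integer assignment can satisfy these jointly:

  - -x - y = 8: is a linear equation tying the variables together
  - x > y: bounds one variable relative to another variable
  - y > -2: bounds one variable relative to a constant

Propagating the comparison: x > y and y ≥ -1 give x ≥ 0. Range argument: with x ∈ [0, ∞], y ∈ [-1, ∞], the left side of the equation is at most 1, but the right side is 8 > 1. No integer solution exists.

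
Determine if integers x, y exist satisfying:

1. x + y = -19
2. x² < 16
Yes

Take x = 0, y = -19. Substituting into each constraint:
  (1) 0 + (-19) = -19 ✓
  (2) x² = (0)² = 0, and 0 < 16 ✓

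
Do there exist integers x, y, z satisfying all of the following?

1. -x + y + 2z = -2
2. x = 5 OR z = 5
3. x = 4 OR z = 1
Yes

Take x = 5, y = 1, z = 1. Substituting into each constraint:
  (1) (-5) + 1 + 2(1) = -2 ✓
  (2) x = 5, target 5 ✓ (first branch holds)
  (3) z = 1, target 1 ✓ (second branch holds)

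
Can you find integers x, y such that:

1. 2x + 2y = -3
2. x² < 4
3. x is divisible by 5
No

Even the single constraint (2x + 2y = -3) is infeasible over the integers.

  - 2x + 2y = -3: every term on the left is divisible by 2, so the LHS ≡ 0 (mod 2), but the RHS -3 is not — no integer solution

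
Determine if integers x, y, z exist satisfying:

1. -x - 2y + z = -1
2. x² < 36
Yes

Take x = 0, y = 1, z = 1. Substituting into each constraint:
  (1) 0 - 2(1) + 1 = -1 ✓
  (2) x² = (0)² = 0, and 0 < 36 ✓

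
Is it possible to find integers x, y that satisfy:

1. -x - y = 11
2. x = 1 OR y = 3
Yes

Take x = -14, y = 3. Substituting into each constraint:
  (1) 14 + (-3) = 11 ✓
  (2) y = 3, target 3 ✓ (second branch holds)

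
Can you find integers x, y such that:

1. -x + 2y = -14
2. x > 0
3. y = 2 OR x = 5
Yes

Take x = 18, y = 2. Substituting into each constraint:
  (1) (-18) + 2(2) = -14 ✓
  (2) 18 > 0 ✓
  (3) y = 2, target 2 ✓ (first branch holds)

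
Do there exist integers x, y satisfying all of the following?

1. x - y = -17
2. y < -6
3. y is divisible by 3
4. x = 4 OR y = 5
No

A contradictory subset is {x - y = -17, y < -6, x = 4 OR y = 5}. No integer assignment can satisfy these jointly:

  - x - y = -17: is a linear equation tying the variables together
  - y < -6: bounds one variable relative to a constant
  - x = 4 OR y = 5: forces a choice: either x = 4 or y = 5

Split on the disjunction (x = 4 OR y = 5):
  • If x = 4: the equation forces y = 21, which contradicts the bound y ≤ -7.
  • If y = 5: this contradicts the bound y ≤ -7.
Both branches are infeasible, so the system has no integer solution.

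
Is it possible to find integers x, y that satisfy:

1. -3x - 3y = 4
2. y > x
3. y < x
No

Even the single constraint (-3x - 3y = 4) is infeasible over the integers.

  - -3x - 3y = 4: every term on the left is divisible by 3, so the LHS ≡ 0 (mod 3), but the RHS 4 is not — no integer solution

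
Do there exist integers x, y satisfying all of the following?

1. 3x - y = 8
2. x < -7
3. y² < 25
No

The full constraint system is jointly infeasible over the integers. Each constraint and what it forces:

  - 3x - y = 8: is a linear equation tying the variables together
  - x < -7: bounds one variable relative to a constant
  - y² < 25: restricts y to |y| ≤ 4

Range argument: with x ∈ [−∞, -8], y ∈ [-4, 4], the left side of the equation is at most -20, but the right side is 8 > -20. No integer solution exists.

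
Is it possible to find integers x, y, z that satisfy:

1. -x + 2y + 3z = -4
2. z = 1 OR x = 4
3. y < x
Yes

Take x = 4, y = 3, z = -2. Substituting into each constraint:
  (1) (-4) + 2(3) + 3(-2) = -4 ✓
  (2) x = 4, target 4 ✓ (second branch holds)
  (3) 3 < 4 ✓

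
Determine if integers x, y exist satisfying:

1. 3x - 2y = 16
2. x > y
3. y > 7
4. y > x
No

A contradictory subset is {x > y, y > x}. No integer assignment can satisfy these jointly:

  - x > y: bounds one variable relative to another variable
  - y > x: bounds one variable relative to another variable

Direct contradiction: x > y and y > x cannot both hold.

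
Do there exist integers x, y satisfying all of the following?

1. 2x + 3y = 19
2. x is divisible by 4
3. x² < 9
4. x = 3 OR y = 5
No

The full constraint system is jointly infeasible over the integers. Each constraint and what it forces:

  - 2x + 3y = 19: is a linear equation tying the variables together
  - x is divisible by 4: restricts x to multiples of 4
  - x² < 9: restricts x to |x| ≤ 2
  - x = 3 OR y = 5: forces a choice: either x = 3 or y = 5

Split on the disjunction (x = 3 OR y = 5):
  • If x = 3: this contradicts the divisibility constraint — 3 is not a multiple of 4.
  • If y = 5: with y = 5, writing x = 4x', every remaining term of the linear equation is divisible by 8, so the left side is ≡ 0 (mod 8); but the right side 4 ≡ 4 (mod 8). No integers can satisfy it.
Both branches are infeasible, so the system has no integer solution.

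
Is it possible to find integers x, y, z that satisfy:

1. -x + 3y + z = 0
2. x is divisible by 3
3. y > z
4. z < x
Yes

Take x = 0, y = 1, z = -3. Substituting into each constraint:
  (1) 0 + 3(1) + (-3) = 0 ✓
  (2) 0 = 3 × 0, remainder 0 ✓
  (3) 1 > -3 ✓
  (4) -3 < 0 ✓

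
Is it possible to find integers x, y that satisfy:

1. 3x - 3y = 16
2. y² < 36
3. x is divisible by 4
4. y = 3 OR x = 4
No

Even the single constraint (3x - 3y = 16) is infeasible over the integers.

  - 3x - 3y = 16: every term on the left is divisible by 3, so the LHS ≡ 0 (mod 3), but the RHS 16 is not — no integer solution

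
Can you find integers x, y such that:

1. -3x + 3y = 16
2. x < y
No

Even the single constraint (-3x + 3y = 16) is infeasible over the integers.

  - -3x + 3y = 16: every term on the left is divisible by 3, so the LHS ≡ 0 (mod 3), but the RHS 16 is not — no integer solution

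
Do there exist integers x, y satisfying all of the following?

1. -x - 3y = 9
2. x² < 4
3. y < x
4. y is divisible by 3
Yes

Take x = 0, y = -3. Substituting into each constraint:
  (1) 0 - 3(-3) = 9 ✓
  (2) x² = (0)² = 0, and 0 < 4 ✓
  (3) -3 < 0 ✓
  (4) -3 = 3 × -1, remainder 0 ✓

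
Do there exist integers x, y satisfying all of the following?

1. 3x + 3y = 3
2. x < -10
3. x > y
No

The full constraint system is jointly infeasible over the integers. Each constraint and what it forces:

  - 3x + 3y = 3: is a linear equation tying the variables together
  - x < -10: bounds one variable relative to a constant
  - x > y: bounds one variable relative to another variable

Propagating the comparison: y < x and x ≤ -11 give y ≤ -12. Range argument: with x ∈ [−∞, -11], y ∈ [−∞, -12], the left side of the equation is at most -69, but the right side is 3 > -69. No integer solution exists.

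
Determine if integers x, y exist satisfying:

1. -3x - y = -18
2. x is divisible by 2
Yes

Take x = 0, y = 18. Substituting into each constraint:
  (1) -3(0) + (-18) = -18 ✓
  (2) 0 = 2 × 0, remainder 0 ✓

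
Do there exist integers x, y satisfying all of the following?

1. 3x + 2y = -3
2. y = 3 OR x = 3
Yes

Take x = 3, y = -6. Substituting into each constraint:
  (1) 3(3) + 2(-6) = -3 ✓
  (2) x = 3, target 3 ✓ (second branch holds)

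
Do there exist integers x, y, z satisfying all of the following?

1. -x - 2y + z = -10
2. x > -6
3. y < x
Yes

Take x = 0, y = -1, z = -12. Substituting into each constraint:
  (1) 0 - 2(-1) + (-12) = -10 ✓
  (2) 0 > -6 ✓
  (3) -1 < 0 ✓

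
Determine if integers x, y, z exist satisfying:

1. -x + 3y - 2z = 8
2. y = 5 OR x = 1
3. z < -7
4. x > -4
Yes

Take x = 1, y = -3, z = -9. Substituting into each constraint:
  (1) (-1) + 3(-3) - 2(-9) = 8 ✓
  (2) x = 1, target 1 ✓ (second branch holds)
  (3) -9 < -7 ✓
  (4) 1 > -4 ✓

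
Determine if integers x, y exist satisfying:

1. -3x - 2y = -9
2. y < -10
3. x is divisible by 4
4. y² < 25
No

A contradictory subset is {-3x - 2y = -9, x is divisible by 4}. No integer assignment can satisfy these jointly:

  - -3x - 2y = -9: is a linear equation tying the variables together
  - x is divisible by 4: restricts x to multiples of 4

Modular obstruction: writing x = 4x', every remaining term of the linear equation is divisible by 2, so the left side is ≡ 0 (mod 2); but the right side -9 ≡ 1 (mod 2). No integers can satisfy it.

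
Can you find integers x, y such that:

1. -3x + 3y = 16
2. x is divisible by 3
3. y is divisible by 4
No

Even the single constraint (-3x + 3y = 16) is infeasible over the integers.

  - -3x + 3y = 16: every term on the left is divisible by 3, so the LHS ≡ 0 (mod 3), but the RHS 16 is not — no integer solution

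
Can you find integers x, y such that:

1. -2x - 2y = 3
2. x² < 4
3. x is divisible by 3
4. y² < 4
No

Even the single constraint (-2x - 2y = 3) is infeasible over the integers.

  - -2x - 2y = 3: every term on the left is divisible by 2, so the LHS ≡ 0 (mod 2), but the RHS 3 is not — no integer solution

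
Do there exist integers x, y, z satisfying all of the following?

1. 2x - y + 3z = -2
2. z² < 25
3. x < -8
Yes

Take x = -9, y = -16, z = 0. Substituting into each constraint:
  (1) 2(-9) + 16 + 3(0) = -2 ✓
  (2) z² = (0)² = 0, and 0 < 25 ✓
  (3) -9 < -8 ✓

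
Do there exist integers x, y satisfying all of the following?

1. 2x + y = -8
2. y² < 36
Yes

Take x = -4, y = 0. Substituting into each constraint:
  (1) 2(-4) + 0 = -8 ✓
  (2) y² = (0)² = 0, and 0 < 36 ✓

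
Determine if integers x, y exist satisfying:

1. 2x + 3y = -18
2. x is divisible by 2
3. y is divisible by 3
Yes

Take x = 0, y = -6. Substituting into each constraint:
  (1) 2(0) + 3(-6) = -18 ✓
  (2) 0 = 2 × 0, remainder 0 ✓
  (3) -6 = 3 × -2, remainder 0 ✓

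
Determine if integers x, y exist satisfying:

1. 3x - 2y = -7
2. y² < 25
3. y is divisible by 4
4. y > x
Yes

Take x = -5, y = -4. Substituting into each constraint:
  (1) 3(-5) - 2(-4) = -7 ✓
  (2) y² = (-4)² = 16, and 16 < 25 ✓
  (3) -4 = 4 × -1, remainder 0 ✓
  (4) -4 > -5 ✓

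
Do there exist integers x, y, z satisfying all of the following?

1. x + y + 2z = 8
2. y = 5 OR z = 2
Yes

Take x = 3, y = 5, z = 0. Substituting into each constraint:
  (1) 3 + 5 + 2(0) = 8 ✓
  (2) y = 5, target 5 ✓ (first branch holds)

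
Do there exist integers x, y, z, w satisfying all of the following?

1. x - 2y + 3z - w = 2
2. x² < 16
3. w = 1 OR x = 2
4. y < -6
Yes

Take x = -2, y = -7, z = -3, w = 1. Substituting into each constraint:
  (1) (-2) - 2(-7) + 3(-3) + (-1) = 2 ✓
  (2) x² = (-2)² = 4, and 4 < 16 ✓
  (3) w = 1, target 1 ✓ (first branch holds)
  (4) -7 < -6 ✓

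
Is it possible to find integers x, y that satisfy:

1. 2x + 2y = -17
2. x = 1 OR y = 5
No

Even the single constraint (2x + 2y = -17) is infeasible over the integers.

  - 2x + 2y = -17: every term on the left is divisible by 2, so the LHS ≡ 0 (mod 2), but the RHS -17 is not — no integer solution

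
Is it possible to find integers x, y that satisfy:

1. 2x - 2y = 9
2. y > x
No

Even the single constraint (2x - 2y = 9) is infeasible over the integers.

  - 2x - 2y = 9: every term on the left is divisible by 2, so the LHS ≡ 0 (mod 2), but the RHS 9 is not — no integer solution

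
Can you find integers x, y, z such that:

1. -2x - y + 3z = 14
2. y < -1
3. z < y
Yes

Take x = -12, y = -2, z = -4. Substituting into each constraint:
  (1) -2(-12) + 2 + 3(-4) = 14 ✓
  (2) -2 < -1 ✓
  (3) -4 < -2 ✓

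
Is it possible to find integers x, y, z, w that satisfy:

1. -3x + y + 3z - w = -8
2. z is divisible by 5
Yes

Take x = 0, y = -8, z = 0, w = 0. Substituting into each constraint:
  (1) -3(0) + (-8) + 3(0) + 0 = -8 ✓
  (2) 0 = 5 × 0, remainder 0 ✓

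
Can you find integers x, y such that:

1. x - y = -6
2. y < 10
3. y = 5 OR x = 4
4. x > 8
No

A contradictory subset is {x - y = -6, y < 10, x > 8}. No integer assignment can satisfy these jointly:

  - x - y = -6: is a linear equation tying the variables together
  - y < 10: bounds one variable relative to a constant
  - x > 8: bounds one variable relative to a constant

Range argument: with x ∈ [9, ∞], y ∈ [−∞, 9], the left side of the equation is at least 0, but the right side is -6 < 0. No integer solution exists.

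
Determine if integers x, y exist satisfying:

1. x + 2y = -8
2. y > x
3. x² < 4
No

The full constraint system is jointly infeasible over the integers. Each constraint and what it forces:

  - x + 2y = -8: is a linear equation tying the variables together
  - y > x: bounds one variable relative to another variable
  - x² < 4: restricts x to |x| ≤ 1

Propagating the comparison: y > x and x ≥ -1 give y ≥ 0. Range argument: with x ∈ [-1, 1], y ∈ [0, ∞], the left side of the equation is at least -1, but the right side is -8 < -1. No integer solution exists.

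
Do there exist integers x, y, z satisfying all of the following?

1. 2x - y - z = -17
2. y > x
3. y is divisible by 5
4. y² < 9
Yes

Take x = -1, y = 0, z = 15. Substituting into each constraint:
  (1) 2(-1) + 0 + (-15) = -17 ✓
  (2) 0 > -1 ✓
  (3) 0 = 5 × 0, remainder 0 ✓
  (4) y² = (0)² = 0, and 0 < 9 ✓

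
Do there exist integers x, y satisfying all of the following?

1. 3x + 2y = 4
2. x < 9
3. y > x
Yes

Take x = 0, y = 2. Substituting into each constraint:
  (1) 3(0) + 2(2) = 4 ✓
  (2) 0 < 9 ✓
  (3) 2 > 0 ✓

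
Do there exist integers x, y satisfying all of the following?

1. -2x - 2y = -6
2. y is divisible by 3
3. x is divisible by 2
Yes

Take x = 0, y = 3. Substituting into each constraint:
  (1) -2(0) - 2(3) = -6 ✓
  (2) 3 = 3 × 1, remainder 0 ✓
  (3) 0 = 2 × 0, remainder 0 ✓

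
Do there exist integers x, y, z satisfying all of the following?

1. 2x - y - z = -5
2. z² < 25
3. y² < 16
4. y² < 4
Yes

Take x = -2, y = 0, z = 1. Substituting into each constraint:
  (1) 2(-2) + 0 + (-1) = -5 ✓
  (2) z² = (1)² = 1, and 1 < 25 ✓
  (3) y² = (0)² = 0, and 0 < 16 ✓
  (4) y² = (0)² = 0, and 0 < 4 ✓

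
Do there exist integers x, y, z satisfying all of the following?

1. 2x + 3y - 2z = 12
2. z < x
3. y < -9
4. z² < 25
Yes

Take x = 21, y = -10, z = 0. Substituting into each constraint:
  (1) 2(21) + 3(-10) - 2(0) = 12 ✓
  (2) 0 < 21 ✓
  (3) -10 < -9 ✓
  (4) z² = (0)² = 0, and 0 < 25 ✓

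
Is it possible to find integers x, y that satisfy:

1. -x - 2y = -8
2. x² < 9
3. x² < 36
Yes

Take x = 0, y = 4. Substituting into each constraint:
  (1) 0 - 2(4) = -8 ✓
  (2) x² = (0)² = 0, and 0 < 9 ✓
  (3) x² = (0)² = 0, and 0 < 36 ✓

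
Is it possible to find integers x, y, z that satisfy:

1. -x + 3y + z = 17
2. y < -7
Yes

Take x = -41, y = -8, z = 0. Substituting into each constraint:
  (1) 41 + 3(-8) + 0 = 17 ✓
  (2) -8 < -7 ✓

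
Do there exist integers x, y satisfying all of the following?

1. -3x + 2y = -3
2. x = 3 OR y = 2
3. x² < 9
No

The full constraint system is jointly infeasible over the integers. Each constraint and what it forces:

  - -3x + 2y = -3: is a linear equation tying the variables together
  - x = 3 OR y = 2: forces a choice: either x = 3 or y = 2
  - x² < 9: restricts x to |x| ≤ 2

Split on the disjunction (x = 3 OR y = 2):
  • If x = 3: this contradicts x² < 9, which requires |x| ≤ 2.
  • If y = 2: with y = 2, every remaining term of the linear equation is divisible by 3, so the left side is ≡ 0 (mod 3); but the right side -7 ≡ 2 (mod 3). No integers can satisfy it.
Both branches are infeasible, so the system has no integer solution.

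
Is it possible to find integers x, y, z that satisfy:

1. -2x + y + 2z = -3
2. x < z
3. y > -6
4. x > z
No

A contradictory subset is {x < z, x > z}. No integer assignment can satisfy these jointly:

  - x < z: bounds one variable relative to another variable
  - x > z: bounds one variable relative to another variable

Direct contradiction: z > x and x > z cannot both hold.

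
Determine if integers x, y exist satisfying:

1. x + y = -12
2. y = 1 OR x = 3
Yes

Take x = 3, y = -15. Substituting into each constraint:
  (1) 3 + (-15) = -12 ✓
  (2) x = 3, target 3 ✓ (second branch holds)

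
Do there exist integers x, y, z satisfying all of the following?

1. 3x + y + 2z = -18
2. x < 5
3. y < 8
Yes

Take x = -6, y = 0, z = 0. Substituting into each constraint:
  (1) 3(-6) + 0 + 2(0) = -18 ✓
  (2) -6 < 5 ✓
  (3) 0 < 8 ✓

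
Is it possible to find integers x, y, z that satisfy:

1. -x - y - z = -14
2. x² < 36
Yes

Take x = 0, y = 14, z = 0. Substituting into each constraint:
  (1) 0 + (-14) + 0 = -14 ✓
  (2) x² = (0)² = 0, and 0 < 36 ✓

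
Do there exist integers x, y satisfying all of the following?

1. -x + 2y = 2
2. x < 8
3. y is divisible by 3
Yes

Take x = -2, y = 0. Substituting into each constraint:
  (1) 2 + 2(0) = 2 ✓
  (2) -2 < 8 ✓
  (3) 0 = 3 × 0, remainder 0 ✓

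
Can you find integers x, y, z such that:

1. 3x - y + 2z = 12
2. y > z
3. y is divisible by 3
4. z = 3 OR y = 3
Yes

Take x = 5, y = 3, z = 0. Substituting into each constraint:
  (1) 3(5) + (-3) + 2(0) = 12 ✓
  (2) 3 > 0 ✓
  (3) 3 = 3 × 1, remainder 0 ✓
  (4) y = 3, target 3 ✓ (second branch holds)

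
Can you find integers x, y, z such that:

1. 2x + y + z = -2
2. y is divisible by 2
Yes

Take x = -1, y = 0, z = 0. Substituting into each constraint:
  (1) 2(-1) + 0 + 0 = -2 ✓
  (2) 0 = 2 × 0, remainder 0 ✓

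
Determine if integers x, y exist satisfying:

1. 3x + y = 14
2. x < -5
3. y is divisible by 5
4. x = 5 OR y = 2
No

A contradictory subset is {3x + y = 14, x < -5, x = 5 OR y = 2}. No integer assignment can satisfy these jointly:

  - 3x + y = 14: is a linear equation tying the variables together
  - x < -5: bounds one variable relative to a constant
  - x = 5 OR y = 2: forces a choice: either x = 5 or y = 2

Split on the disjunction (x = 5 OR y = 2):
  • If x = 5: this contradicts the bound x ≤ -6.
  • If y = 2: the equation forces x = 4, which contradicts the bound x ≤ -6.
Both branches are infeasible, so the system has no integer solution.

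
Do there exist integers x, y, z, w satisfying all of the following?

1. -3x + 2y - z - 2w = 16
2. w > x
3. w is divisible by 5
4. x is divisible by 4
Yes

Take x = 4, y = 19, z = 0, w = 5. Substituting into each constraint:
  (1) -3(4) + 2(19) + 0 - 2(5) = 16 ✓
  (2) 5 > 4 ✓
  (3) 5 = 5 × 1, remainder 0 ✓
  (4) 4 = 4 × 1, remainder 0 ✓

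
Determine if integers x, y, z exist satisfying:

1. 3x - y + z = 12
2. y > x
Yes

Take x = -1, y = 0, z = 15. Substituting into each constraint:
  (1) 3(-1) + 0 + 15 = 12 ✓
  (2) 0 > -1 ✓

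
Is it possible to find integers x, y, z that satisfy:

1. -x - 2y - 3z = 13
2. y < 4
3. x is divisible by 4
Yes

Take x = 0, y = -8, z = 1. Substituting into each constraint:
  (1) 0 - 2(-8) - 3(1) = 13 ✓
  (2) -8 < 4 ✓
  (3) 0 = 4 × 0, remainder 0 ✓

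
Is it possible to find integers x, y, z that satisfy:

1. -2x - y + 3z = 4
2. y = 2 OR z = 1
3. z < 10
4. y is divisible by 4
No

A contradictory subset is {-2x - y + 3z = 4, y = 2 OR z = 1, y is divisible by 4}. No integer assignment can satisfy these jointly:

  - -2x - y + 3z = 4: is a linear equation tying the variables together
  - y = 2 OR z = 1: forces a choice: either y = 2 or z = 1
  - y is divisible by 4: restricts y to multiples of 4

Split on the disjunction (y = 2 OR z = 1):
  • If y = 2: this contradicts the divisibility constraint — 2 is not a multiple of 4.
  • If z = 1: with z = 1, writing y = 4y', every remaining term of the linear equation is divisible by 2, so the left side is ≡ 0 (mod 2); but the right side 1 ≡ 1 (mod 2). No integers can satisfy it.
Both branches are infeasible, so the system has no integer solution.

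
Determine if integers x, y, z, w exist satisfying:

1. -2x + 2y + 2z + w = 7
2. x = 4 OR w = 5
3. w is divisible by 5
Yes

Take x = 0, y = 0, z = 1, w = 5. Substituting into each constraint:
  (1) -2(0) + 2(0) + 2(1) + 5 = 7 ✓
  (2) w = 5, target 5 ✓ (second branch holds)
  (3) 5 = 5 × 1, remainder 0 ✓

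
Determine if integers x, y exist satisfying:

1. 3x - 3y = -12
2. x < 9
Yes

Take x = 0, y = 4. Substituting into each constraint:
  (1) 3(0) - 3(4) = -12 ✓
  (2) 0 < 9 ✓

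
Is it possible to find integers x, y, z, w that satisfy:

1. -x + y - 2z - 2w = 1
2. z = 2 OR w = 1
Yes

Take x = 0, y = 9, z = 2, w = 2. Substituting into each constraint:
  (1) 0 + 9 - 2(2) - 2(2) = 1 ✓
  (2) z = 2, target 2 ✓ (first branch holds)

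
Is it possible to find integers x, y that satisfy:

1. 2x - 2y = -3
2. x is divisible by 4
No

Even the single constraint (2x - 2y = -3) is infeasible over the integers.

  - 2x - 2y = -3: every term on the left is divisible by 2, so the LHS ≡ 0 (mod 2), but the RHS -3 is not — no integer solution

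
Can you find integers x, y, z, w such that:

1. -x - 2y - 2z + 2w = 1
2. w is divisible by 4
Yes

Take x = 1, y = -1, z = 0, w = 0. Substituting into each constraint:
  (1) (-1) - 2(-1) - 2(0) + 2(0) = 1 ✓
  (2) 0 = 4 × 0, remainder 0 ✓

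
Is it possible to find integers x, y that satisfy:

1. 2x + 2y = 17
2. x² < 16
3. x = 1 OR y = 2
No

Even the single constraint (2x + 2y = 17) is infeasible over the integers.

  - 2x + 2y = 17: every term on the left is divisible by 2, so the LHS ≡ 0 (mod 2), but the RHS 17 is not — no integer solution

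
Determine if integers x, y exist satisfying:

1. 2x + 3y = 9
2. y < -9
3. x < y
No

The full constraint system is jointly infeasible over the integers. Each constraint and what it forces:

  - 2x + 3y = 9: is a linear equation tying the variables together
  - y < -9: bounds one variable relative to a constant
  - x < y: bounds one variable relative to another variable

Propagating the comparison: x < y and y ≤ -10 give x ≤ -11. Range argument: with x ∈ [−∞, -11], y ∈ [−∞, -10], the left side of the equation is at most -52, but the right side is 9 > -52. No integer solution exists.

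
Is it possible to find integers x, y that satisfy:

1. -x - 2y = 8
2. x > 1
Yes

Take x = 2, y = -5. Substituting into each constraint:
  (1) (-2) - 2(-5) = 8 ✓
  (2) 2 > 1 ✓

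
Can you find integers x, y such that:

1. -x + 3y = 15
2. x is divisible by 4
Yes

Take x = 0, y = 5. Substituting into each constraint:
  (1) 0 + 3(5) = 15 ✓
  (2) 0 = 4 × 0, remainder 0 ✓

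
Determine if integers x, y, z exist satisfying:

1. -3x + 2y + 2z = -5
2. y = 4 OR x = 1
Yes

Take x = 3, y = 4, z = -2. Substituting into each constraint:
  (1) -3(3) + 2(4) + 2(-2) = -5 ✓
  (2) y = 4, target 4 ✓ (first branch holds)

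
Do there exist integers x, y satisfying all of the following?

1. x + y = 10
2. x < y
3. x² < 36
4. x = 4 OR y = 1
Yes

Take x = 4, y = 6. Substituting into each constraint:
  (1) 4 + 6 = 10 ✓
  (2) 4 < 6 ✓
  (3) x² = (4)² = 16, and 16 < 36 ✓
  (4) x = 4, target 4 ✓ (first branch holds)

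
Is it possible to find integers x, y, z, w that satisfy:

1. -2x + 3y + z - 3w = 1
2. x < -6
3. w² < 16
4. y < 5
Yes

Take x = -8, y = -5, z = 0, w = 0. Substituting into each constraint:
  (1) -2(-8) + 3(-5) + 0 - 3(0) = 1 ✓
  (2) -8 < -6 ✓
  (3) w² = (0)² = 0, and 0 < 16 ✓
  (4) -5 < 5 ✓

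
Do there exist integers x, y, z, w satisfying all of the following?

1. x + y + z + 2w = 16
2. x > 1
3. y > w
Yes

Take x = 2, y = 1, z = 13, w = 0. Substituting into each constraint:
  (1) 2 + 1 + 13 + 2(0) = 16 ✓
  (2) 2 > 1 ✓
  (3) 1 > 0 ✓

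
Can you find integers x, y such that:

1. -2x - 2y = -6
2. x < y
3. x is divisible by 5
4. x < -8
Yes

Take x = -10, y = 13. Substituting into each constraint:
  (1) -2(-10) - 2(13) = -6 ✓
  (2) -10 < 13 ✓
  (3) -10 = 5 × -2, remainder 0 ✓
  (4) -10 < -8 ✓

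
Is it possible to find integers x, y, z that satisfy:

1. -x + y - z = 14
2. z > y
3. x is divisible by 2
Yes

Take x = -16, y = -2, z = 0. Substituting into each constraint:
  (1) 16 + (-2) + 0 = 14 ✓
  (2) 0 > -2 ✓
  (3) -16 = 2 × -8, remainder 0 ✓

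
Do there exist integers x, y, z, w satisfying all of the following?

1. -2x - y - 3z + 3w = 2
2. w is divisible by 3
Yes

Take x = -1, y = 0, z = 0, w = 0. Substituting into each constraint:
  (1) -2(-1) + 0 - 3(0) + 3(0) = 2 ✓
  (2) 0 = 3 × 0, remainder 0 ✓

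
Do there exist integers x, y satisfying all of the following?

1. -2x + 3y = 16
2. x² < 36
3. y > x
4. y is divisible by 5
No

A contradictory subset is {-2x + 3y = 16, x² < 36, y is divisible by 5}. No integer assignment can satisfy these jointly:

  - -2x + 3y = 16: is a linear equation tying the variables together
  - x² < 36: restricts x to |x| ≤ 5
  - y is divisible by 5: restricts y to multiples of 5

The bounds confine x to {-5, -4, -3, -2, -1, 0, 1, 2, 3, 4, 5}. For each value, substitute into the equation:
  • x = -5: the equation forces y = 2, but 5 does not divide 2.
  • x = -4: the equation gives 3y = 8, so y would not be an integer.
  • x = -3: the equation gives 3y = 10, so y would not be an integer.
  • x = -2: the equation forces y = 4, but 5 does not divide 4.
  • x = -1: the equation gives 3y = 14, so y would not be an integer.
  • x = 0: the equation gives 3y = 16, so y would not be an integer.
  • x = 1: the equation forces y = 6, but 5 does not divide 6.
  • x = 2: the equation gives 3y = 20, so y would not be an integer.
  • x = 3: the equation gives 3y = 22, so y would not be an integer.
  • x = 4: the equation forces y = 8, but 5 does not divide 8.
  • x = 5: the equation gives 3y = 26, so y would not be an integer.
Every case fails, so no integer solution exists.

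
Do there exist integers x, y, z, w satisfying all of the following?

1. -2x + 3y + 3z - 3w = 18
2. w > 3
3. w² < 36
Yes

Take x = -15, y = 0, z = 0, w = 4. Substituting into each constraint:
  (1) -2(-15) + 3(0) + 3(0) - 3(4) = 18 ✓
  (2) 4 > 3 ✓
  (3) w² = (4)² = 16, and 16 < 36 ✓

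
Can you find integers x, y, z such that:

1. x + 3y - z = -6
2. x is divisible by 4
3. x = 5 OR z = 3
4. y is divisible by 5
Yes

Take x = 12, y = -5, z = 3. Substituting into each constraint:
  (1) 12 + 3(-5) + (-3) = -6 ✓
  (2) 12 = 4 × 3, remainder 0 ✓
  (3) z = 3, target 3 ✓ (second branch holds)
  (4) -5 = 5 × -1, remainder 0 ✓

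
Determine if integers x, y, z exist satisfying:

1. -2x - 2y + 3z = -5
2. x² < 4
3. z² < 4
Yes

Take x = 1, y = 0, z = -1. Substituting into each constraint:
  (1) -2(1) - 2(0) + 3(-1) = -5 ✓
  (2) x² = (1)² = 1, and 1 < 4 ✓
  (3) z² = (-1)² = 1, and 1 < 4 ✓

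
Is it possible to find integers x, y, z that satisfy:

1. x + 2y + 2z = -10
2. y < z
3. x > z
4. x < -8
No

The full constraint system is jointly infeasible over the integers. Each constraint and what it forces:

  - x + 2y + 2z = -10: is a linear equation tying the variables together
  - y < z: bounds one variable relative to another variable
  - x > z: bounds one variable relative to another variable
  - x < -8: bounds one variable relative to a constant

Propagating the comparisons: z < x and x ≤ -9 give z ≤ -10; y < z and z ≤ -10 give y ≤ -11. Range argument: with x ∈ [−∞, -9], y ∈ [−∞, -11], z ∈ [−∞, -10], the left side of the equation is at most -51, but the right side is -10 > -51. No integer solution exists.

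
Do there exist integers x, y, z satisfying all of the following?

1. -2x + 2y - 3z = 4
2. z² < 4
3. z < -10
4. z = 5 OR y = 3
No

A contradictory subset is {z² < 4, z < -10}. No integer assignment can satisfy these jointly:

  - z² < 4: restricts z to |z| ≤ 1
  - z < -10: bounds one variable relative to a constant

Direct contradiction: the bounds on z require z ≥ -1 and z ≤ -11 simultaneously, which is empty.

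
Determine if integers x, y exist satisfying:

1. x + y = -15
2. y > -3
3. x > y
No

The full constraint system is jointly infeasible over the integers. Each constraint and what it forces:

  - x + y = -15: is a linear equation tying the variables together
  - y > -3: bounds one variable relative to a constant
  - x > y: bounds one variable relative to another variable

Propagating the comparison: x > y and y ≥ -2 give x ≥ -1. Range argument: with x ∈ [-1, ∞], y ∈ [-2, ∞], the left side of the equation is at least -3, but the right side is -15 < -3. No integer solution exists.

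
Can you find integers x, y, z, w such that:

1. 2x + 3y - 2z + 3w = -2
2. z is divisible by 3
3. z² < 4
Yes

Take x = 2, y = 0, z = 0, w = -2. Substituting into each constraint:
  (1) 2(2) + 3(0) - 2(0) + 3(-2) = -2 ✓
  (2) 0 = 3 × 0, remainder 0 ✓
  (3) z² = (0)² = 0, and 0 < 4 ✓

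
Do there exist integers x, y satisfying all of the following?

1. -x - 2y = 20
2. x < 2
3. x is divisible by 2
Yes

Take x = 0, y = -10. Substituting into each constraint:
  (1) 0 - 2(-10) = 20 ✓
  (2) 0 < 2 ✓
  (3) 0 = 2 × 0, remainder 0 ✓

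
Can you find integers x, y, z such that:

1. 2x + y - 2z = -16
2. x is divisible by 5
Yes

Take x = 0, y = -16, z = 0. Substituting into each constraint:
  (1) 2(0) + (-16) - 2(0) = -16 ✓
  (2) 0 = 5 × 0, remainder 0 ✓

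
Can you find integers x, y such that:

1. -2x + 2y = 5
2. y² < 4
No

Even the single constraint (-2x + 2y = 5) is infeasible over the integers.

  - -2x + 2y = 5: every term on the left is divisible by 2, so the LHS ≡ 0 (mod 2), but the RHS 5 is not — no integer solution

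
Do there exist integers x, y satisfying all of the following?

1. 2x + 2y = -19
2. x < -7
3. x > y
No

Even the single constraint (2x + 2y = -19) is infeasible over the integers.

  - 2x + 2y = -19: every term on the left is divisible by 2, so the LHS ≡ 0 (mod 2), but the RHS -19 is not — no integer solution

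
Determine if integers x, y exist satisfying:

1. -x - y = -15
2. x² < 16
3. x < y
Yes

Take x = 0, y = 15. Substituting into each constraint:
  (1) 0 + (-15) = -15 ✓
  (2) x² = (0)² = 0, and 0 < 16 ✓
  (3) 0 < 15 ✓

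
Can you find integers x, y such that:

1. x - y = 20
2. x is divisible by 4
Yes

Take x = 0, y = -20. Substituting into each constraint:
  (1) 0 + 20 = 20 ✓
  (2) 0 = 4 × 0, remainder 0 ✓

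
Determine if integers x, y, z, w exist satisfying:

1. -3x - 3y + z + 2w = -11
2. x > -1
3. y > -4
Yes

Take x = 0, y = 0, z = 1, w = -6. Substituting into each constraint:
  (1) -3(0) - 3(0) + 1 + 2(-6) = -11 ✓
  (2) 0 > -1 ✓
  (3) 0 > -4 ✓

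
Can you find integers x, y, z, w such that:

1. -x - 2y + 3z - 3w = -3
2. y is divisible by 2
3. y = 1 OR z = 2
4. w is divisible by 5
Yes

Take x = 9, y = 0, z = 2, w = 0. Substituting into each constraint:
  (1) (-9) - 2(0) + 3(2) - 3(0) = -3 ✓
  (2) 0 = 2 × 0, remainder 0 ✓
  (3) z = 2, target 2 ✓ (second branch holds)
  (4) 0 = 5 × 0, remainder 0 ✓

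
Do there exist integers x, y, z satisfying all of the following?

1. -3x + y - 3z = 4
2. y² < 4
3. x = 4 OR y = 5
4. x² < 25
Yes

Take x = 4, y = 1, z = -5. Substituting into each constraint:
  (1) -3(4) + 1 - 3(-5) = 4 ✓
  (2) y² = (1)² = 1, and 1 < 4 ✓
  (3) x = 4, target 4 ✓ (first branch holds)
  (4) x² = (4)² = 16, and 16 < 25 ✓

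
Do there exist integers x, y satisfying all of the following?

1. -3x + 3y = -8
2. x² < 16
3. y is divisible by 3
No

Even the single constraint (-3x + 3y = -8) is infeasible over the integers.

  - -3x + 3y = -8: every term on the left is divisible by 3, so the LHS ≡ 0 (mod 3), but the RHS -8 is not — no integer solution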